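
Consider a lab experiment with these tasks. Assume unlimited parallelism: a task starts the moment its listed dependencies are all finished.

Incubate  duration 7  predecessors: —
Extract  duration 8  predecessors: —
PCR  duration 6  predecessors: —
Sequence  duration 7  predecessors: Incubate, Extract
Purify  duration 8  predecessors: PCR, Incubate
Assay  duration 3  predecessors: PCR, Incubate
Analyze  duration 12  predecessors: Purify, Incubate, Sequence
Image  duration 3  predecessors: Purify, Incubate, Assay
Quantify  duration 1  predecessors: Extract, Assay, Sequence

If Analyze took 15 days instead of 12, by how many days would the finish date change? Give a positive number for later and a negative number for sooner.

As given, the longest chain is Incubate→Purify→Analyze = 7+8+12 = 27, so the finish is 27 days.
Since Analyze is critical, the +3 change carries straight to that chain (now 30 days).
No other chain overtakes it, so the finish is 30 days.
Change in finish: 30 − 27 = +3 days.

3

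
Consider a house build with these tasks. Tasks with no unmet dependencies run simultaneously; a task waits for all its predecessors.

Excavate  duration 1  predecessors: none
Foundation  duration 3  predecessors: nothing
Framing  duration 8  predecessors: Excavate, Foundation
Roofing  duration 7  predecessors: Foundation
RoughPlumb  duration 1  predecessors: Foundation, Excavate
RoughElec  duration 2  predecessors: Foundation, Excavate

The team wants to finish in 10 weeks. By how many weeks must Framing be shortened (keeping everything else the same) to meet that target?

Current finish: 11 weeks; target: 10.
Framing is on every critical path, so each week cut from Framing cuts the finish by one (this holds down to a finish of 10).
Need 11 − 10 = 1 week off Framing → Framing becomes 7 weeks, finish becomes 10.

1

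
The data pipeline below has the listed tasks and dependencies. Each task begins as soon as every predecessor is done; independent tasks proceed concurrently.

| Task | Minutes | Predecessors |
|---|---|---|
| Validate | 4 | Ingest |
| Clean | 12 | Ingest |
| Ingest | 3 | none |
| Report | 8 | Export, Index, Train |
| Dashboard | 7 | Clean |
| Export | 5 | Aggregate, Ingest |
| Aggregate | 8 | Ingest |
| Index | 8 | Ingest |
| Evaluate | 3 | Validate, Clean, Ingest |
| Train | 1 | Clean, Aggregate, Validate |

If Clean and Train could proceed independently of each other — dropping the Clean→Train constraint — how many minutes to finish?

24

With the dependency in place, Ingest→Clean→Train→Report = 3+12+1+8 = 24 sets the finish at 24 minutes.
Without Clean→Train, Train's earliest start moves from 15 to 11.
After: Ingest→Aggregate→Export→Report = 3+8+5+8 = 24 → 24 minutes.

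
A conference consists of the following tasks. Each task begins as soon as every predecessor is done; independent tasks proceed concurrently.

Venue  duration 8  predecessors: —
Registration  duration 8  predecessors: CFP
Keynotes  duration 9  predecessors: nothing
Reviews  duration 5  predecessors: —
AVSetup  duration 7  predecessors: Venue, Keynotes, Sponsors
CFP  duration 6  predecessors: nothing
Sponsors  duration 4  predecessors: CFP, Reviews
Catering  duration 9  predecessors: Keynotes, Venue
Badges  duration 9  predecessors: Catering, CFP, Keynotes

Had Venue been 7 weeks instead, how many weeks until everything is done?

27

Critical path before the change: Keynotes→Catering→Badges = 9+9+9 = 27 giving 27 weeks.
Venue has 1 week of float (longest path through it is 26).
That remains the longest chain; total 27 weeks.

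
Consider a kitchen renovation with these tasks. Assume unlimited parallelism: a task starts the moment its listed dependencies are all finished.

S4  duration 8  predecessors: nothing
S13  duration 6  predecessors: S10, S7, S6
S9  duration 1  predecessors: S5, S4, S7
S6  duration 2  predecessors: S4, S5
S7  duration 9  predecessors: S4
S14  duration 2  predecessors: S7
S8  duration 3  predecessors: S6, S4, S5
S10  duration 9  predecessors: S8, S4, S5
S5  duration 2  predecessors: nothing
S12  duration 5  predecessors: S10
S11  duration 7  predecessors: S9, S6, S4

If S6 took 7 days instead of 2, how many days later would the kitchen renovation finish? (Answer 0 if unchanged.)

Baseline: S4→S6→S8→S10→S13 = 8+2+3+9+6 = 28 → 28 days.
S6 is on the critical path; changing it to 7 makes that path 33 days.
No other chain overtakes it, so the finish is 33 days.
Change in finish: 33 − 28 = +5 days.

5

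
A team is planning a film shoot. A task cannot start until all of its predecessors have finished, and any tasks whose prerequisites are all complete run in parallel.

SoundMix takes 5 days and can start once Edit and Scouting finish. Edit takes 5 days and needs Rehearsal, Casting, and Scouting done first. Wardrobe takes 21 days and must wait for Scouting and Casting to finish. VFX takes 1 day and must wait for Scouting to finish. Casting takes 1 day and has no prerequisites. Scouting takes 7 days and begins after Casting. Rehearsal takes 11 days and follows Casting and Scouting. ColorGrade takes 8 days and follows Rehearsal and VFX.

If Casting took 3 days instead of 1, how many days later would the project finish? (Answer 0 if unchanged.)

Critical path before the change: Casting→Scouting→Wardrobe = 1+7+21 = 29 giving 29 days.
Since Casting is critical, the +2 change carries straight to that chain (now 31 days).
That remains the longest chain; total 31 days.
Change in finish: 31 − 29 = +2 days.

2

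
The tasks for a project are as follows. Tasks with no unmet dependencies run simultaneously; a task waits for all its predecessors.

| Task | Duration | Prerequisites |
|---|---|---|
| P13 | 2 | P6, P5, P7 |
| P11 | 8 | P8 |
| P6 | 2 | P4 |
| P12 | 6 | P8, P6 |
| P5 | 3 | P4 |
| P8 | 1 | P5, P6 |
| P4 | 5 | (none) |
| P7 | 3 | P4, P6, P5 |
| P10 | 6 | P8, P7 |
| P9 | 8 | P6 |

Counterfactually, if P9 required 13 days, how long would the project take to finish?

Actual critical path: P4→P5→P7→P10 = 5+3+3+6 = 17 ⇒ 17 days.
P9 has 2 days of float (longest path through it is 15).
New critical path: P4→P6→P9 = 5+2+13 = 20 ⇒ 20 days.

20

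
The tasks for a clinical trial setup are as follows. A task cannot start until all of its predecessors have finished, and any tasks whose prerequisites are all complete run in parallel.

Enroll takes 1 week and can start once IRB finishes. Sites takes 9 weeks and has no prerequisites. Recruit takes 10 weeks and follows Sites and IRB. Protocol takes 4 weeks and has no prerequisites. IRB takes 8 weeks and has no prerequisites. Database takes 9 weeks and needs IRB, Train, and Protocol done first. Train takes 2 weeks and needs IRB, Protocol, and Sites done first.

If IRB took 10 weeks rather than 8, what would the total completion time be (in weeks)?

21

Critical path before the change: Sites→Train→Database = 9+2+9 = 20 giving 20 weeks.
IRB is off the critical path — its longest chain is 19 weeks, giving 1 of slack.
Now IRB→Train→Database = 10+2+9 = 21 is longest, so the finish becomes 21 weeks.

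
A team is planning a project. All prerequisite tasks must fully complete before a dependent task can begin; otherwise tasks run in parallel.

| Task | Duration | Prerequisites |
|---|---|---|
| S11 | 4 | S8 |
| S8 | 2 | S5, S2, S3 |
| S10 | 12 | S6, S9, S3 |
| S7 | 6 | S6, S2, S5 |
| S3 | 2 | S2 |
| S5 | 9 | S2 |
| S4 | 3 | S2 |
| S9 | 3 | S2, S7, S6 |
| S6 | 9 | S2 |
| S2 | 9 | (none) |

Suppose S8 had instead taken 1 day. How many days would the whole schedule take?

Critical path before the change: S2→S5→S7→S9→S10 = 9+9+6+3+12 = 39 giving 39 days.
S8 has 15 days of float (longest path through it is 24).
No other chain overtakes it, so the finish is 39 days.

39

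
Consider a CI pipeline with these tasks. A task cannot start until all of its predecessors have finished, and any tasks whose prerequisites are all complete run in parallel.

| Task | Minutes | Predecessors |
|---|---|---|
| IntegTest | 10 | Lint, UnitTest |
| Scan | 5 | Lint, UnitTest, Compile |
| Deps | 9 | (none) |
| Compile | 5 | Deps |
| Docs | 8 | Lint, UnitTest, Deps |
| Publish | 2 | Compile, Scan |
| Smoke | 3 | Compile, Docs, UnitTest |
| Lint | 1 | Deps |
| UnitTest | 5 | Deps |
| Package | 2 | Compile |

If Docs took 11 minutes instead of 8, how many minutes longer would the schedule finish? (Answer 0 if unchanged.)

Baseline: Deps→UnitTest→Docs→Smoke = 9+5+8+3 = 25 → 25 minutes.
Since Docs is critical, the +3 change carries straight to that chain (now 28 minutes).
That remains the longest chain; total 28 minutes.
Change in finish: 28 − 25 = +3 minutes.

3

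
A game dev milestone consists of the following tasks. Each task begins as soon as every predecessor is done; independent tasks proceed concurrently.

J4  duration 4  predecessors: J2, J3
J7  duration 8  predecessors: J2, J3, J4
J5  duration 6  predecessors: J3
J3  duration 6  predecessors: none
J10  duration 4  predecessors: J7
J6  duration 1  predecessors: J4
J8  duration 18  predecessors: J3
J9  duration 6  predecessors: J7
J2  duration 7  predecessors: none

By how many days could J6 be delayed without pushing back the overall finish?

The longest chain is J2→J4→J7→J9 = 7+4+8+6 = 25; overall finish 25 days.
Longest path through J6: 12 days (earliest finish 12, latest finish 25).
Float = 25 − 12 = 13.

13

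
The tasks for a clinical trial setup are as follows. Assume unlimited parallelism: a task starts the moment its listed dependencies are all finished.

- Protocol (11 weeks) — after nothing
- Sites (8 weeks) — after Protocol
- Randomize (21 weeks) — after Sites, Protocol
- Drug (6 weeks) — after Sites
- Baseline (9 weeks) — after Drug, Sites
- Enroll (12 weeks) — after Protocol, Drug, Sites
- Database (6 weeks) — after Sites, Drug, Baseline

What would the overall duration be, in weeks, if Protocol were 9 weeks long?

Baseline: Protocol→Sites→Randomize = 11+8+21 = 40 → 40 weeks.
Since Protocol is critical, the -2 change carries straight to that chain (now 38 weeks).
That remains the longest chain; total 38 weeks.

38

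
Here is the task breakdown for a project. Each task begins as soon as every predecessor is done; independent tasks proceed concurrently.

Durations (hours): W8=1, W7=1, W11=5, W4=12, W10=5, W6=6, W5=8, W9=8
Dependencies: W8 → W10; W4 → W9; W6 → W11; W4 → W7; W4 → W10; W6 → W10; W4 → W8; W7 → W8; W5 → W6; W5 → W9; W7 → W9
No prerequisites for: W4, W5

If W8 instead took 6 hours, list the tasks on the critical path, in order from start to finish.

W4, W7, W8, W10

Baseline: W4→W7→W9 = 12+1+8 = 21 → 21 hours.
W8 is off the critical path — its longest chain is 19 hours, giving 2 of slack.
Now W4→W7→W8→W10 = 12+1+6+5 = 24 is longest, so the finish becomes 24 hours.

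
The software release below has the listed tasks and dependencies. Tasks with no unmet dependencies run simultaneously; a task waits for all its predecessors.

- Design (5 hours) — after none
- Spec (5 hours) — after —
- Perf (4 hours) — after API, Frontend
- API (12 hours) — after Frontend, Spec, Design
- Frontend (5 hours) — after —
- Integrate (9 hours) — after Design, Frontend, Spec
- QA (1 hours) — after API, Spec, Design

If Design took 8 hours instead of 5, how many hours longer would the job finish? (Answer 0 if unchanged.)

3

Baseline: Design→API→Perf = 5+12+4 = 21 → 21 hours.
Design lies on that path, so at 8 hours the path becomes 24 hours.
The critical path is still Design→API→Perf; finish is now 24 hours.
Change in finish: 24 − 21 = +3 hours.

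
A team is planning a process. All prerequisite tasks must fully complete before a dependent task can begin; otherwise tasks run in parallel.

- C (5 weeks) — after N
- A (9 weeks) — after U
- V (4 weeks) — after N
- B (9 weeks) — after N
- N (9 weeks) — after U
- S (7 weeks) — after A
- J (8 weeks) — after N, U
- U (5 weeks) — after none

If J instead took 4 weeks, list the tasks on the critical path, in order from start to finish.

As given, the longest chain is U→N→B = 5+9+9 = 23, so the finish is 23 weeks.
The longest path through J is only 22 weeks, so J has float 1.
That remains the longest chain; total 23 weeks.

U, N, B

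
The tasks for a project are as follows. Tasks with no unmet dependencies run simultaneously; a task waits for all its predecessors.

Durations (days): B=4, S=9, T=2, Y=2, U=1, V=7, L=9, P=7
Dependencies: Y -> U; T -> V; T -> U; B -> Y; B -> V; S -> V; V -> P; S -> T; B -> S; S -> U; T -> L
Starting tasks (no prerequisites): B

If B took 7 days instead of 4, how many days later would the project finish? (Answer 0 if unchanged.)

3

Baseline: B→S→T→V→P = 4+9+2+7+7 = 29 → 29 days.
Since B is critical, the +3 change carries straight to that chain (now 32 days).
No other chain overtakes it, so the finish is 32 days.
Change in finish: 32 − 29 = +3 days.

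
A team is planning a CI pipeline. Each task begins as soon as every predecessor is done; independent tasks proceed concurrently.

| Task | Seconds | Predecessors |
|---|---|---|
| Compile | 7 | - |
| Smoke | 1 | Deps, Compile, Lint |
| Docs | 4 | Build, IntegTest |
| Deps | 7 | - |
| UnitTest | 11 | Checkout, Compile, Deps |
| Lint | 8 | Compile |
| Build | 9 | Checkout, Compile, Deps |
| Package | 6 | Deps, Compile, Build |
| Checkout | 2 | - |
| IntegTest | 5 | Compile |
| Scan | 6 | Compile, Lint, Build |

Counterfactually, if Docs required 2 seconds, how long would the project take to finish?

Actual critical path: Deps→Build→Package = 7+9+6 = 22 ⇒ 22 seconds.
Docs is off the critical path — its longest chain is 20 seconds, giving 2 of slack.
The critical path is still Deps→Build→Package; finish is now 22 seconds.

22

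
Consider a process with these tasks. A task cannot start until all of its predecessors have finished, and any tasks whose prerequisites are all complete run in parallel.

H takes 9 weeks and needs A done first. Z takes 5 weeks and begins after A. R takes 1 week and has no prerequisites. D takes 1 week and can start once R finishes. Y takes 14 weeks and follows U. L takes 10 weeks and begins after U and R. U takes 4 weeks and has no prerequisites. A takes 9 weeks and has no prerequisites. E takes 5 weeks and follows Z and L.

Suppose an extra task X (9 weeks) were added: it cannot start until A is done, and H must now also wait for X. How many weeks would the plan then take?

27

Originally the plan takes 19 weeks.
With X inserted, H now waits for max(A, X).
New critical path: A→X→H = 9+9+9 = 27 ⇒ 27 weeks.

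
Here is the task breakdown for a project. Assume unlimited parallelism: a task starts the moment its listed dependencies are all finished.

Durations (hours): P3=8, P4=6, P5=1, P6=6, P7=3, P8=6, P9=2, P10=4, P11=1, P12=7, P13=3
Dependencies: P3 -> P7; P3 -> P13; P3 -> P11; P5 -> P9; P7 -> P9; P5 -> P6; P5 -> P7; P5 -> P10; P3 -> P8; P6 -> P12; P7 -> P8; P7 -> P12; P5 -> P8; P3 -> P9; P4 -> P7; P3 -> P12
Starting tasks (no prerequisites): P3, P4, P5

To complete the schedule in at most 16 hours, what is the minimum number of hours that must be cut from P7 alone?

Current finish: 18 hours; target: 16.
P7 is on every critical path, so each hour cut from P7 cuts the finish by one (this holds down to a finish of 16).
Need 18 − 16 = 2 hours off P7 → P7 becomes 1 hour, finish becomes 16.

2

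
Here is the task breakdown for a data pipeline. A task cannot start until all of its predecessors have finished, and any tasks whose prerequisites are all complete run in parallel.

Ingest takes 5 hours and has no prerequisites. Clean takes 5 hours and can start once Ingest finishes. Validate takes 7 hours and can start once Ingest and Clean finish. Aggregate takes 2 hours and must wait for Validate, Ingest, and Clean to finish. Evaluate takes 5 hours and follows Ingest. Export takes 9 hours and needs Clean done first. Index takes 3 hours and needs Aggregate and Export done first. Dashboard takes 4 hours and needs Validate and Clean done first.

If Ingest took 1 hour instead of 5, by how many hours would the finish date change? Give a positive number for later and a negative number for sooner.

-4

As given, the longest chain is Ingest→Clean→Validate→Aggregate→Index = 5+5+7+2+3 = 22, so the finish is 22 hours.
Ingest is on the critical path; changing it to 1 makes that path 18 hours.
The critical path is still Ingest→Clean→Validate→Aggregate→Index; finish is now 18 hours.
Change in finish: 18 − 22 = -4 hours.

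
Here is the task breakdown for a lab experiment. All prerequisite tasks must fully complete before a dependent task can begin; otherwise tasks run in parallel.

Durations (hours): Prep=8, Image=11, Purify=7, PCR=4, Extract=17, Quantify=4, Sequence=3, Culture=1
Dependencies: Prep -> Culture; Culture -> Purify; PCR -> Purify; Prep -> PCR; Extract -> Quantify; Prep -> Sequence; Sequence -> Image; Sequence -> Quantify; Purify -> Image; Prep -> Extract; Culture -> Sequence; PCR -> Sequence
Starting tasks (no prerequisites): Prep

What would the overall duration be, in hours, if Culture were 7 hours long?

33

Baseline: Prep→PCR→Purify→Image = 8+4+7+11 = 30 → 30 hours.
The longest path through Culture is only 27 hours, so Culture has float 3.
New critical path: Prep→Culture→Purify→Image = 8+7+7+11 = 33 ⇒ 33 hours.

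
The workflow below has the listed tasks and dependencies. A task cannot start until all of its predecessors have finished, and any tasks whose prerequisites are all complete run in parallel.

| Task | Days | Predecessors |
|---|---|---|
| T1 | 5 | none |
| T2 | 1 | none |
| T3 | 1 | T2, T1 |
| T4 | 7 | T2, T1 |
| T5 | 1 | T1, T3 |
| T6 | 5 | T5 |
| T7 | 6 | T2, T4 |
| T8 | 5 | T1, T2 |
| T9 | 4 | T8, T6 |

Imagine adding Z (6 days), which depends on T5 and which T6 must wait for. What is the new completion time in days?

22

Originally the schedule takes 18 days.
With Z inserted, T6 now waits for max(T5, Z).
New critical path: T1→T3→T5→Z→T6→T9 = 5+1+1+6+5+4 = 22 ⇒ 22 days.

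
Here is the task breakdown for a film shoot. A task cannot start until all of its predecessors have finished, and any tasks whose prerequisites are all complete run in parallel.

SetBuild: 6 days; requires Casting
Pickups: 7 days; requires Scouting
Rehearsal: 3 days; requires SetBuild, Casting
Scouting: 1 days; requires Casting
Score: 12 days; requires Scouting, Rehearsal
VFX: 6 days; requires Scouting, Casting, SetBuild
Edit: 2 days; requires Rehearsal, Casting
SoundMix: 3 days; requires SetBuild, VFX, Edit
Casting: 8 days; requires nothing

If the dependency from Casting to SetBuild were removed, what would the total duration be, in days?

23

With the dependency in place, Casting→SetBuild→Rehearsal→Score = 8+6+3+12 = 29 sets the finish at 29 days.
Without Casting→SetBuild, SetBuild's earliest start moves from 8 to 0.
The longest chain is now Casting→Rehearsal→Score = 8+3+12 = 23, so the project takes 23 days.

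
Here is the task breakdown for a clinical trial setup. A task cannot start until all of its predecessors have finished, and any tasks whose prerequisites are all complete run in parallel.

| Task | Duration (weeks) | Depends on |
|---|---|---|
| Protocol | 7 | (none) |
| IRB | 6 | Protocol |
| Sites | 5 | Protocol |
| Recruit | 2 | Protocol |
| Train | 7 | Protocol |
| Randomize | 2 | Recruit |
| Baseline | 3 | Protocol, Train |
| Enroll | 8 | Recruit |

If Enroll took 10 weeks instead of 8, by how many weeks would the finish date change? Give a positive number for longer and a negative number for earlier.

The binding path is Protocol→Recruit→Enroll = 7+2+8 = 17; finish at 17 weeks.
Since Enroll is critical, the +2 change carries straight to that chain (now 19 weeks).
That remains the longest chain; total 19 weeks.
Change in finish: 19 − 17 = +2 weeks.

2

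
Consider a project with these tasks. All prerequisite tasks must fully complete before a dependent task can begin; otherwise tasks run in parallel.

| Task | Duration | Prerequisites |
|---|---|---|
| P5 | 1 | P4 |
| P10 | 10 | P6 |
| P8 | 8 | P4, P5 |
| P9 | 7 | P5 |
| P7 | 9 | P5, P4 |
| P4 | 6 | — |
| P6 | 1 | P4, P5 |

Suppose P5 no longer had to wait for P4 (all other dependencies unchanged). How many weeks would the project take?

Original critical path: P4→P5→P6→P10 = 6+1+1+10 = 18 ⇒ 18 weeks.
Without P4→P5, P5's earliest start moves from 6 to 0.
The longest chain is now P4→P6→P10 = 6+1+10 = 17, so the project takes 17 weeks.

17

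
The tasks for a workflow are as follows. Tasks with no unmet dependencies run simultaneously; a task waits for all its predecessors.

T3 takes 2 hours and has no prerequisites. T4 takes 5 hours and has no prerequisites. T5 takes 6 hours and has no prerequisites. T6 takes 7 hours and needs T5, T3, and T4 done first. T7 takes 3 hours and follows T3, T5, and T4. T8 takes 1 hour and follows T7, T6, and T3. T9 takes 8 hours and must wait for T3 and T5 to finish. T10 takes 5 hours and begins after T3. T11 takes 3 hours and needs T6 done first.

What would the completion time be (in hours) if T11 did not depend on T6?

14

Original critical path: T5→T6→T11 = 6+7+3 = 16 ⇒ 16 hours.
Without T6→T11, T11's earliest start moves from 13 to 0.
The longest chain is now T5→T6→T8 = 6+7+1 = 14, so the job takes 14 hours.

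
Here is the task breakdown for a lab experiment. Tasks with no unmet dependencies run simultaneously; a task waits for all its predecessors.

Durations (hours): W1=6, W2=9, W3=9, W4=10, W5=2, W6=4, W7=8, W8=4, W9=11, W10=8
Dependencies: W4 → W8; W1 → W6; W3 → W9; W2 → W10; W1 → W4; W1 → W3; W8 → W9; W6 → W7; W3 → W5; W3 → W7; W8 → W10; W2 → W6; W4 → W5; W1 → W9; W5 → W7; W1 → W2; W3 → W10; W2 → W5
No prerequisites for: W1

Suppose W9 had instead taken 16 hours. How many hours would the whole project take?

Actual critical path: W1→W4→W8→W9 = 6+10+4+11 = 31 ⇒ 31 hours.
Since W9 is critical, the +5 change carries straight to that chain (now 36 hours).
The critical path is still W1→W4→W8→W9; finish is now 36 hours.

36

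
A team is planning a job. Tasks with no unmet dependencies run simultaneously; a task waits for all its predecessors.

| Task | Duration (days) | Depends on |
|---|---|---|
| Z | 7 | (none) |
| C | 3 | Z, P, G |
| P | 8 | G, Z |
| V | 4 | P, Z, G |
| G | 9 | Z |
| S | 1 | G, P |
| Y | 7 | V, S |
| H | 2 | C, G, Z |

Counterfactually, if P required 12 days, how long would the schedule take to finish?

39

Actual critical path: Z→G→P→V→Y = 7+9+8+4+7 = 35 ⇒ 35 days.
P lies on that path, so at 12 days the path becomes 39 days.
No other chain overtakes it, so the finish is 39 days.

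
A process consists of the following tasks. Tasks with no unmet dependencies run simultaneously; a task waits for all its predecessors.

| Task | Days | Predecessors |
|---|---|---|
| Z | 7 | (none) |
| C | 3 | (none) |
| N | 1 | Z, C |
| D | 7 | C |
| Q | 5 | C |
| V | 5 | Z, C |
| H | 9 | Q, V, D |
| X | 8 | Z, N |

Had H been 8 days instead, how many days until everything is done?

20

Actual critical path: Z→V→H = 7+5+9 = 21 ⇒ 21 days.
H lies on that path, so at 8 days the path becomes 20 days.
The critical path is still Z→V→H; finish is now 20 days.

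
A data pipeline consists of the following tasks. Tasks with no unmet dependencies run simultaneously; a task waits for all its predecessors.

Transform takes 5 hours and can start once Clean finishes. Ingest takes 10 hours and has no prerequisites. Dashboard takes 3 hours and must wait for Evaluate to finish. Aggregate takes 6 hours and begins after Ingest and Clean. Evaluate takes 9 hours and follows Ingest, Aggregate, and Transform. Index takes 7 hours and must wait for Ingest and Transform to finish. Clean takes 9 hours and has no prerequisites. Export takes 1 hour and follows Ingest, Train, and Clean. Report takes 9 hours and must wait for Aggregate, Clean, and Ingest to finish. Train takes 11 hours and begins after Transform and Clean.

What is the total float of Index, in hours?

Critical path: Ingest→Aggregate→Evaluate→Dashboard = 10+6+9+3 = 28, so the finish is 28 hours.
Index finishes as early as 21 and must finish by 28.
Float = 28 − 21 = 7.

7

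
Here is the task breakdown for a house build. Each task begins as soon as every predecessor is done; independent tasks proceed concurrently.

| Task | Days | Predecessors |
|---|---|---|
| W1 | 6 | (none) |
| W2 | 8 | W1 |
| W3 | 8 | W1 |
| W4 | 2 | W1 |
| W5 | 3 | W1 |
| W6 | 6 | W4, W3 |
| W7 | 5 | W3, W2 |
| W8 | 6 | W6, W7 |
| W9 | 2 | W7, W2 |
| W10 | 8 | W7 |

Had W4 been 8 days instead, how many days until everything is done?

27

The binding path is W1→W2→W7→W10 = 6+8+5+8 = 27; finish at 27 days.
W4 is off the critical path — its longest chain is 20 days, giving 7 of slack.
The critical path is still W1→W2→W7→W10; finish is now 27 days.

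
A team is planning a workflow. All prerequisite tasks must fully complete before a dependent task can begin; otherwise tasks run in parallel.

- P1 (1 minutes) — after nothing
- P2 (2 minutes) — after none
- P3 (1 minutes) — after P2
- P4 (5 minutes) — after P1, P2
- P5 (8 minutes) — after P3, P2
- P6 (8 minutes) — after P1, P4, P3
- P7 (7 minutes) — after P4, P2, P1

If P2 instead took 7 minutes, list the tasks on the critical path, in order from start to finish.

As given, the longest chain is P2→P4→P6 = 2+5+8 = 15, so the finish is 15 minutes.
P2 is on the critical path; changing it to 7 makes that path 20 minutes.
The critical path is still P2→P4→P6; finish is now 20 minutes.

P2, P4, P6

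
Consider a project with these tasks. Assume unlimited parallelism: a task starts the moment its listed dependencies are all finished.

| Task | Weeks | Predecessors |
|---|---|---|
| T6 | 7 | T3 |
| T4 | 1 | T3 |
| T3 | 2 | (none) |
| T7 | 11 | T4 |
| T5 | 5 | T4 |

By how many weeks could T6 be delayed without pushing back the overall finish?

The longest chain is T3→T4→T7 = 2+1+11 = 14; overall finish 14 weeks.
T6 finishes as early as 9 and must finish by 14.
Slack of T6 = 7 − 2 = 5 weeks.

5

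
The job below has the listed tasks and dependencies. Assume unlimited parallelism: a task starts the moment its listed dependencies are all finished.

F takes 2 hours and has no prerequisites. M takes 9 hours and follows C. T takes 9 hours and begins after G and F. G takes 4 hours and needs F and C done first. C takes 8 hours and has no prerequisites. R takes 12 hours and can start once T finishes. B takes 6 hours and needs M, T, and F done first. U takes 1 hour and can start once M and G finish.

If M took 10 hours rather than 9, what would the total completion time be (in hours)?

33

Critical path before the change: C→G→T→R = 8+4+9+12 = 33 giving 33 hours.
M is off the critical path — its longest chain is 23 hours, giving 10 of slack.
That remains the longest chain; total 33 hours.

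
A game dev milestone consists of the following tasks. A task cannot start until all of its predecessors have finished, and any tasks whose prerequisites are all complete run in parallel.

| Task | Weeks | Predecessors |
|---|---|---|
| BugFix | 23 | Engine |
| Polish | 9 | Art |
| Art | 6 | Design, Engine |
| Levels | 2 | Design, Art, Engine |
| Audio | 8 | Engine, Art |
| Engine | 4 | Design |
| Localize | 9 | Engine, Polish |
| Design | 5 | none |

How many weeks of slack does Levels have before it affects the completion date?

Design→Engine→Art→Polish→Localize = 5+4+6+9+9 = 33 sets the makespan at 33 weeks.
Longest path through Levels: 17 weeks (earliest finish 17, latest finish 33).
Float = 33 − 17 = 16.

16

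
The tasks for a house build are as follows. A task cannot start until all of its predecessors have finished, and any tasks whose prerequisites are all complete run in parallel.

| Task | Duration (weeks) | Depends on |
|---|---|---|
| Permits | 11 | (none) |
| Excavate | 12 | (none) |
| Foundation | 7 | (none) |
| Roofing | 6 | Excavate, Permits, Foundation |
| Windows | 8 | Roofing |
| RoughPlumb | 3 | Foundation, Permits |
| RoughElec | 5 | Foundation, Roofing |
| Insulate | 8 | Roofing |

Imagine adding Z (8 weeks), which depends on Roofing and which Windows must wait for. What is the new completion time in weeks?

Originally the plan takes 26 weeks.
With Z inserted, Windows now waits for max(Roofing, Z).
New critical path: Excavate→Roofing→Z→Windows = 12+6+8+8 = 34 ⇒ 34 weeks.

34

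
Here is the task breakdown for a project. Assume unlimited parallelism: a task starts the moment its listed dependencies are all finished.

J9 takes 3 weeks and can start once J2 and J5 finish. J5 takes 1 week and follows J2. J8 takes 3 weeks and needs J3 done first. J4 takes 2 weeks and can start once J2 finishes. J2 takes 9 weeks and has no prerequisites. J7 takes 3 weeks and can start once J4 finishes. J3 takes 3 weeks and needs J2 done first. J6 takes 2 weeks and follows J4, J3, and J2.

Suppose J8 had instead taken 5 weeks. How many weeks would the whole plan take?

17

Baseline: J2→J3→J8 = 9+3+3 = 15 → 15 weeks.
Since J8 is critical, the +2 change carries straight to that chain (now 17 weeks).
That remains the longest chain; total 17 weeks.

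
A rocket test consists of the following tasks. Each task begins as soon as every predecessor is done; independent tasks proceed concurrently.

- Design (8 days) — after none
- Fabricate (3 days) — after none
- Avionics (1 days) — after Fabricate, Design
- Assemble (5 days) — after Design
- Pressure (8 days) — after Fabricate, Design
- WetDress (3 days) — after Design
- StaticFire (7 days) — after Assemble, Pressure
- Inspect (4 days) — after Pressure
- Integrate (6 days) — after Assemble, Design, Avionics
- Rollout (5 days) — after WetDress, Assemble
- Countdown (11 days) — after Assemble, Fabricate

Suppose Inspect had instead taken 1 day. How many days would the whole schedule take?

24

The binding path is Design→Assemble→Countdown = 8+5+11 = 24; finish at 24 days.
Inspect has 4 days of float (longest path through it is 20).
No other chain overtakes it, so the finish is 24 days.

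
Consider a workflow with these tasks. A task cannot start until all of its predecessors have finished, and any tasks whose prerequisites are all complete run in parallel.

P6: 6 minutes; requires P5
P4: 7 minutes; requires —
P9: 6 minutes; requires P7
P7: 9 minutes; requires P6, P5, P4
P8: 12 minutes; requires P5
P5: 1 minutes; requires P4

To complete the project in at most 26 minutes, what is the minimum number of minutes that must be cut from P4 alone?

Current finish: 29 minutes; target: 26.
P4 is on every critical path, so each minute cut from P4 cuts the finish by one (this holds down to a finish of 23).
Need 29 − 26 = 3 minutes off P4 → P4 becomes 4 minutes, finish becomes 26.

3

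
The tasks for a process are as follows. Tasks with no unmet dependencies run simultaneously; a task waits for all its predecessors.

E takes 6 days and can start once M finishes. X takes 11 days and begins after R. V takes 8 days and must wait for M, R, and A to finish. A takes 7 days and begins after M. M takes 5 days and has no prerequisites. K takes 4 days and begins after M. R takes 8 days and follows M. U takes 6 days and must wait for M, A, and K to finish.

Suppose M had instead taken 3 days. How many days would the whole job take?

22

The binding path is M→R→X = 5+8+11 = 24; finish at 24 days.
M is on the critical path; changing it to 3 makes that path 22 days.
That remains the longest chain; total 22 days.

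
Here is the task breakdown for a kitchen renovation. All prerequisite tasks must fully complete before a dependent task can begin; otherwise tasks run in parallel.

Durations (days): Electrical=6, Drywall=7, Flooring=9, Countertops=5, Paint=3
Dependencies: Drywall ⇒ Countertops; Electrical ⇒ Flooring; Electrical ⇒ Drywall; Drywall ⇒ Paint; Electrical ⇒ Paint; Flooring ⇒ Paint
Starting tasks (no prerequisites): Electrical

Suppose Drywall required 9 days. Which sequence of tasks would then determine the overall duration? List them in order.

Actual critical path: Electrical→Drywall→Countertops = 6+7+5 = 18 ⇒ 18 days.
Drywall is on the critical path; changing it to 9 makes that path 20 days.
That remains the longest chain; total 20 days.

Electrical, Drywall, Countertops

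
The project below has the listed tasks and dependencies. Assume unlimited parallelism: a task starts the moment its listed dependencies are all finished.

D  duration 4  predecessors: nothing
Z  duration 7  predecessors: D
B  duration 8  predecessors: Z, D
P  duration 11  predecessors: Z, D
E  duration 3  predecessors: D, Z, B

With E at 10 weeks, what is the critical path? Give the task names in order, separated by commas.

D, Z, B, E

Actual critical path: D→Z→B→E = 4+7+8+3 = 22 ⇒ 22 weeks.
Since E is critical, the +7 change carries straight to that chain (now 29 weeks).
The critical path is still D→Z→B→E; finish is now 29 weeks.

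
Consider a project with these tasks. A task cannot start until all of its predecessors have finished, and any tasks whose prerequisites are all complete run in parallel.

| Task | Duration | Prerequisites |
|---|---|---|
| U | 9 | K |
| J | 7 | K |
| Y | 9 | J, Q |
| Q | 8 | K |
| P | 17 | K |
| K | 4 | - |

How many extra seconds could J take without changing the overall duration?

The longest chain is K→Q→Y = 4+8+9 = 21; overall finish 21 seconds.
Longest path through J: 20 seconds (earliest finish 11, latest finish 12).
So J can slip 12 − 11 = 1 second.

1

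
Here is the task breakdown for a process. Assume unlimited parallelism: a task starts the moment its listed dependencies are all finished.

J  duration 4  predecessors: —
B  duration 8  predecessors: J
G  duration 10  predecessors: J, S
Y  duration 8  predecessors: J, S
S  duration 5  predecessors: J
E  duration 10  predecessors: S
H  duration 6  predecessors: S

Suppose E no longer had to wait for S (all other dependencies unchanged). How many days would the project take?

19

Original critical path: J→S→E = 4+5+10 = 19 ⇒ 19 days.
Without S→E, E's earliest start moves from 9 to 0.
The longest chain is now J→S→G = 4+5+10 = 19, so the project takes 19 days.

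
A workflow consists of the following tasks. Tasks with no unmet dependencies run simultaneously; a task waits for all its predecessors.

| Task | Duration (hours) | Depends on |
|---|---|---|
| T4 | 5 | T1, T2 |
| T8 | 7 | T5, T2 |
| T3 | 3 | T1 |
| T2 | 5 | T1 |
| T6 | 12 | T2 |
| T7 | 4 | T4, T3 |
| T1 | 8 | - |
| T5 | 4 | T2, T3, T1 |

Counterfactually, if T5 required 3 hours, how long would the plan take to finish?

The binding path is T1→T2→T6 = 8+5+12 = 25; finish at 25 hours.
T5 is off the critical path — its longest chain is 24 hours, giving 1 of slack.
No other chain overtakes it, so the finish is 25 hours.

25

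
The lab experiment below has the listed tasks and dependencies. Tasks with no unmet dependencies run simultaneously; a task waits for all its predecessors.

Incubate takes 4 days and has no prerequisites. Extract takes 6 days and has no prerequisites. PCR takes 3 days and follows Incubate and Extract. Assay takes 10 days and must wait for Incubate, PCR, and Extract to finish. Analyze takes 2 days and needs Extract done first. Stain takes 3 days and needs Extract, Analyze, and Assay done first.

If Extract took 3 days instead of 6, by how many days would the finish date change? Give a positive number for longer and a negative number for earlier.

-2

Actual critical path: Extract→PCR→Assay→Stain = 6+3+10+3 = 22 ⇒ 22 days.
Since Extract is critical, the -3 change carries straight to that chain (now 19 days).
Now Incubate→PCR→Assay→Stain = 4+3+10+3 = 20 is longest, so the finish becomes 20 days.
Change in finish: 20 − 22 = -2 days.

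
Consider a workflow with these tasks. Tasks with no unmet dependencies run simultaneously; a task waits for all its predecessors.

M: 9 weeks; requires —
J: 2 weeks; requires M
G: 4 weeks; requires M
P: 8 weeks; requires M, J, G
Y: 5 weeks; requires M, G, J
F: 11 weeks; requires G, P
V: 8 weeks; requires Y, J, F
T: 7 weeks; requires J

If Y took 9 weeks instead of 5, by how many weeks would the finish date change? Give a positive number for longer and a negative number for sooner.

0

Baseline: M→G→P→F→V = 9+4+8+11+8 = 40 → 40 weeks.
Y is off the critical path — its longest chain is 26 weeks, giving 14 of slack.
No other chain overtakes it, so the finish is 40 weeks.
Change in finish: 40 − 40 = +0 weeks.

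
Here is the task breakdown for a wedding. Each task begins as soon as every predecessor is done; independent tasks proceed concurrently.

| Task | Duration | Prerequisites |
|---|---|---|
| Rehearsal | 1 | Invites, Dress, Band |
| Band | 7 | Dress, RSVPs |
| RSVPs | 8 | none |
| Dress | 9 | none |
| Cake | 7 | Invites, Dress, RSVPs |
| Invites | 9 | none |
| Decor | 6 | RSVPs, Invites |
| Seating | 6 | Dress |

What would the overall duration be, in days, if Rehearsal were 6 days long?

22

Baseline: Dress→Band→Rehearsal = 9+7+1 = 17 → 17 days.
Rehearsal is on the critical path; changing it to 6 makes that path 22 days.
No other chain overtakes it, so the finish is 22 days.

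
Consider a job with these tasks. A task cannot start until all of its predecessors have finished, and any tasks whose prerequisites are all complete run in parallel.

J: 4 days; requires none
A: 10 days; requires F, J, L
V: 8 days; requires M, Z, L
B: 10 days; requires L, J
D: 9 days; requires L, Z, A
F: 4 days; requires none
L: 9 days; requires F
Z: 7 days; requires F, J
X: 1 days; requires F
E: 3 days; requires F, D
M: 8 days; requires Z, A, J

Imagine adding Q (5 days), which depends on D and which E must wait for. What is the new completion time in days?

40

Originally the plan takes 39 days.
With Q inserted, E now waits for max(F, D, Q).
New critical path: F→L→A→D→Q→E = 4+9+10+9+5+3 = 40 ⇒ 40 days.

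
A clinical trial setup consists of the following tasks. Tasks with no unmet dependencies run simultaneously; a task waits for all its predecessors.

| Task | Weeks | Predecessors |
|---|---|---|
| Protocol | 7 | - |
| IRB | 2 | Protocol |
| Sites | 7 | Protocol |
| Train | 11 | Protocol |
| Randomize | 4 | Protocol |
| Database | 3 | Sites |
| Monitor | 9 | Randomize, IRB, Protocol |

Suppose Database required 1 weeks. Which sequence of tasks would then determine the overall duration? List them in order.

Protocol, Randomize, Monitor

Critical path before the change: Protocol→Randomize→Monitor = 7+4+9 = 20 giving 20 weeks.
Database is off the critical path — its longest chain is 17 weeks, giving 3 of slack.
No other chain overtakes it, so the finish is 20 weeks.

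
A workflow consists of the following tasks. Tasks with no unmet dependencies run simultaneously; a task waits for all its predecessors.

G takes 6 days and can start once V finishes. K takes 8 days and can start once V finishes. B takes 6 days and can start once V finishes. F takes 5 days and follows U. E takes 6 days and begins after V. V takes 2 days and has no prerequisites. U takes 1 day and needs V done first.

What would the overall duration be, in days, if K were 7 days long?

9

Critical path before the change: V→K = 2+8 = 10 giving 10 days.
K is on the critical path; changing it to 7 makes that path 9 days.
No other chain overtakes it, so the finish is 9 days.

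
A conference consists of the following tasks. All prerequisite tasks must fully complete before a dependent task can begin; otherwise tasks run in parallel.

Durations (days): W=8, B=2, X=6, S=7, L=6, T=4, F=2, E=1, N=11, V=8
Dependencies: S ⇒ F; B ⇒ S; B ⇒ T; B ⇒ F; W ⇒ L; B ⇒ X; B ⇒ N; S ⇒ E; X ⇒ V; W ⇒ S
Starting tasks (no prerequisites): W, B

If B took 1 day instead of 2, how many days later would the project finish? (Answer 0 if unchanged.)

0

Critical path before the change: W→S→F = 8+7+2 = 17 giving 17 days.
B is off the critical path — its longest chain is 16 days, giving 1 of slack.
The critical path is still W→S→F; finish is now 17 days.
Change in finish: 17 − 17 = +0 days.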